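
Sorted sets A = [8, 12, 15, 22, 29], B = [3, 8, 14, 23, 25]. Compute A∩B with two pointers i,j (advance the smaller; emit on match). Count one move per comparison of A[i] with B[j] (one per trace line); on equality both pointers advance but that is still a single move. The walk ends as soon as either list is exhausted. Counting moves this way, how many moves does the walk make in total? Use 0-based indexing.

8 moves

i=0 j=0: 8>3, j++
i=0 j=1: 8==8 emit, i++,j++
i=1 j=2: 12<14, i++
i=2 j=2: 15>14, j++
i=2 j=3: 15<23, i++
i=3 j=3: 22<23, i++
i=4 j=3: 29>23, j++
i=4 j=4: 29>25, j++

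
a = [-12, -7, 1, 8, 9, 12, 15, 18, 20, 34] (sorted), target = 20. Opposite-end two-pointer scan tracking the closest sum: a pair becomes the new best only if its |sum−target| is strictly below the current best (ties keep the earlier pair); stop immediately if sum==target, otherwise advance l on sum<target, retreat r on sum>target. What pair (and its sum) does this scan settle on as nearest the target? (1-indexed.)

pair (8, 12) with sum 20 (|Δ|=0)

[1,10] -12+34=22 d=2 * → r--
[1,9] -12+20=8 d=12 → l++
[2,9] -7+20=13 d=7 → l++
[3,9] 1+20=21 d=1 * → r--
[3,8] 1+18=19 d=1 → l++
[4,8] 8+18=26 d=6 → r--
[4,7] 8+15=23 d=3 → r--
[4,6] 8+12=20 d=0 * → stop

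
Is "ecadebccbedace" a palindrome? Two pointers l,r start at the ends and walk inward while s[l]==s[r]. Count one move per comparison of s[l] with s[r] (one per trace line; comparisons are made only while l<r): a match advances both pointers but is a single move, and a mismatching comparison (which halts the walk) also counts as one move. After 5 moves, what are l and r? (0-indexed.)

l=0 r=13: 'e'=='e', l++,r--
l=1 r=12: 'c'=='c', l++,r--
l=2 r=11: 'a'=='a', l++,r--
l=3 r=10: 'd'=='d', l++,r--
l=4 r=9: 'e'=='e', l++,r--

l=5, r=8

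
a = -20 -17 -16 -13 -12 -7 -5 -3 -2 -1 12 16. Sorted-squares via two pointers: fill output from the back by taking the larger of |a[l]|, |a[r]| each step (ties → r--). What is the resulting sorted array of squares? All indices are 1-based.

l=1 r=12: |-20|>|16| out[12]=400, l++
l=2 r=12: |-17|>|16| out[11]=289, l++
l=3 r=12: |-16|<=|16| out[10]=256, r--
l=3 r=11: |-16|>|12| out[9]=256, l++
l=4 r=11: |-13|>|12| out[8]=169, l++
l=5 r=11: |-12|<=|12| out[7]=144, r--
l=5 r=10: |-12|>|-1| out[6]=144, l++
l=6 r=10: |-7|>|-1| out[5]=49, l++
l=7 r=10: |-5|>|-1| out[4]=25, l++
l=8 r=10: |-3|>|-1| out[3]=9, l++
l=9 r=10: |-2|>|-1| out[2]=4, l++
l=10 r=10: |-1|<=|-1| out[1]=1, r--

[1, 4, 9, 25, 49, 144, 144, 169, 256, 256, 289, 400]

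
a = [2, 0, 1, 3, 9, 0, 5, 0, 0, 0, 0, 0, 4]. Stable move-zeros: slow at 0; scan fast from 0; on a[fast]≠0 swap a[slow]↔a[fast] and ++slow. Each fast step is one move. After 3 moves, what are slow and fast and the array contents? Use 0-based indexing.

slow=2, fast=3, a=[2, 1, 0, 3, 9, 0, 5, 0, 0, 0, 0, 0, 4]

slow=0 fast=0: a[fast]=2≠0 swap→a[0]=2, slow++,fast++
slow=1 fast=1: a[fast]=0, fast++
slow=1 fast=2: a[fast]=1≠0 swap→a[1]=1, slow++,fast++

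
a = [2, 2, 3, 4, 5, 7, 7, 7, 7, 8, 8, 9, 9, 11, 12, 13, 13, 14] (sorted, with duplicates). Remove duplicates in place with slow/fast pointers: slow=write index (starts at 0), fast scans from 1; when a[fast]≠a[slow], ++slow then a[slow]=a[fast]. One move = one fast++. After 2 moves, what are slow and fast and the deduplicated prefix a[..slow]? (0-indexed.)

slow=0 fast=1: a[fast]=2=a[slow] dup, fast++
slow=0 fast=2: a[fast]=3≠a[slow]=2 write a[1]=3, slow++,fast++

slow=1, fast=3, prefix=[2, 3]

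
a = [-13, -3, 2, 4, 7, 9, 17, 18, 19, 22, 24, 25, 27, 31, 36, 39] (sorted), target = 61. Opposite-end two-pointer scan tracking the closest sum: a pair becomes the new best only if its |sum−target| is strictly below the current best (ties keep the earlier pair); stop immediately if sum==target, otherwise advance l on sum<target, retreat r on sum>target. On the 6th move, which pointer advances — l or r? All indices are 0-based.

l=0 r=15: -13+39=26 d=35 *, l++
l=1 r=15: -3+39=36 d=25 *, l++
l=2 r=15: 2+39=41 d=20 *, l++
l=3 r=15: 4+39=43 d=18 *, l++
l=4 r=15: 7+39=46 d=15 *, l++
l=5 r=15: 9+39=48 d=13 *, l++

l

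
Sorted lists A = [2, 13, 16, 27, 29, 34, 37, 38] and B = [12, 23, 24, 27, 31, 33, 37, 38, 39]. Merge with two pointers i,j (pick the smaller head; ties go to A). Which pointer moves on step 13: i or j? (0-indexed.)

i=0 j=0: A[i]=2<=B[j]=12 take 2, i++
i=1 j=0: A[i]=13>B[j]=12 take 12, j++
i=1 j=1: A[i]=13<=B[j]=23 take 13, i++
i=2 j=1: A[i]=16<=B[j]=23 take 16, i++
i=3 j=1: A[i]=27>B[j]=23 take 23, j++
i=3 j=2: A[i]=27>B[j]=24 take 24, j++
i=3 j=3: A[i]=27<=B[j]=27 take 27, i++
i=4 j=3: A[i]=29>B[j]=27 take 27, j++
i=4 j=4: A[i]=29<=B[j]=31 take 29, i++
i=5 j=4: A[i]=34>B[j]=31 take 31, j++
i=5 j=5: A[i]=34>B[j]=33 take 33, j++
i=5 j=6: A[i]=34<=B[j]=37 take 34, i++
i=6 j=6: A[i]=37<=B[j]=37 take 37, i++

i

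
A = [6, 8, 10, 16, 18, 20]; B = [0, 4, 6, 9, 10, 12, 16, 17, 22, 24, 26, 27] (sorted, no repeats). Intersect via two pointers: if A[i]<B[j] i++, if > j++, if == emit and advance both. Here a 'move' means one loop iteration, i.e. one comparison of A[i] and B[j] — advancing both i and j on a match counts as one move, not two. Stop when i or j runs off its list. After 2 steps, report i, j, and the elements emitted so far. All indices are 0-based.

i=0 j=0: 6>0, j++
i=0 j=1: 6>4, j++

i=0, j=2, emitted=[]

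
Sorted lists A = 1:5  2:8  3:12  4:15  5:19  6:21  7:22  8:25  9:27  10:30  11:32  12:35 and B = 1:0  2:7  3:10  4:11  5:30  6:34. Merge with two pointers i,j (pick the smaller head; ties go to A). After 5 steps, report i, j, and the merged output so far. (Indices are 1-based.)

i=3, j=4, merged so far=[0, 5, 7, 8, 10]

i=1 j=1: A[i]=5>B[j]=0 take 0, j++
i=1 j=2: A[i]=5<=B[j]=7 take 5, i++
i=2 j=2: A[i]=8>B[j]=7 take 7, j++
i=2 j=3: A[i]=8<=B[j]=10 take 8, i++
i=3 j=3: A[i]=12>B[j]=10 take 10, j++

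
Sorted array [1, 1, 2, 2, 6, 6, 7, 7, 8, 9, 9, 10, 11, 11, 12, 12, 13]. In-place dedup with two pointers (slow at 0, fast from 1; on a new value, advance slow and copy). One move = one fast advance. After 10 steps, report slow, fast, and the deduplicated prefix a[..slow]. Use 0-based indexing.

(s=0,f=1) a[fast]=1=a[slow] dup → fast++
(s=0,f=2) a[fast]=2≠a[slow]=1 write a[1]=2 → slow++,fast++
(s=1,f=3) a[fast]=2=a[slow] dup → fast++
(s=1,f=4) a[fast]=6≠a[slow]=2 write a[2]=6 → slow++,fast++
(s=2,f=5) a[fast]=6=a[slow] dup → fast++
(s=2,f=6) a[fast]=7≠a[slow]=6 write a[3]=7 → slow++,fast++
(s=3,f=7) a[fast]=7=a[slow] dup → fast++
(s=3,f=8) a[fast]=8≠a[slow]=7 write a[4]=8 → slow++,fast++
(s=4,f=9) a[fast]=9≠a[slow]=8 write a[5]=9 → slow++,fast++
(s=5,f=10) a[fast]=9=a[slow] dup → fast++

slow=5, fast=11, prefix=[1, 2, 6, 7, 8, 9]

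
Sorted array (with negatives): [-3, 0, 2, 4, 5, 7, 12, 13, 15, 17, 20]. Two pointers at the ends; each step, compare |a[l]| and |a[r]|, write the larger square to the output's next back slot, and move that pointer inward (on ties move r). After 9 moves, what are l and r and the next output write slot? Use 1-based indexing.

l=1 r=11: |-3|<=|20| out[11]=400, r--
l=1 r=10: |-3|<=|17| out[10]=289, r--
l=1 r=9: |-3|<=|15| out[9]=225, r--
l=1 r=8: |-3|<=|13| out[8]=169, r--
l=1 r=7: |-3|<=|12| out[7]=144, r--
l=1 r=6: |-3|<=|7| out[6]=49, r--
l=1 r=5: |-3|<=|5| out[5]=25, r--
l=1 r=4: |-3|<=|4| out[4]=16, r--
l=1 r=3: |-3|>|2| out[3]=9, l++

l=2, r=3, next write slot=2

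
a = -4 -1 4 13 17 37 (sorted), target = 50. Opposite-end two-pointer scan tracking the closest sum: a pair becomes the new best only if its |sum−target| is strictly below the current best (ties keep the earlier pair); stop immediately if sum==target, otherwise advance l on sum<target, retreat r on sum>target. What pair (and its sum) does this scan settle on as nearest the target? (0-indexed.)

pair (13, 37) with sum 50 (|Δ|=0)

l=0 r=5: -4+37=33 d=17 *, l++
l=1 r=5: -1+37=36 d=14 *, l++
l=2 r=5: 4+37=41 d=9 *, l++
l=3 r=5: 13+37=50 d=0 *, stop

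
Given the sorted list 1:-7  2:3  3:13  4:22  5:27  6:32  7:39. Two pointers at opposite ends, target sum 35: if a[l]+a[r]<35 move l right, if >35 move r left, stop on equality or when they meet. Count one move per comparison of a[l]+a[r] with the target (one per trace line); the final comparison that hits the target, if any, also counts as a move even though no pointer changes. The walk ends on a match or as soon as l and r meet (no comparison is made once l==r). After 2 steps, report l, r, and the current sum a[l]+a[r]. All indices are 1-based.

l=2, r=6, sum=35

[1,7] -7+39=32 <35 → l++
[2,7] 3+39=42 >35 → r--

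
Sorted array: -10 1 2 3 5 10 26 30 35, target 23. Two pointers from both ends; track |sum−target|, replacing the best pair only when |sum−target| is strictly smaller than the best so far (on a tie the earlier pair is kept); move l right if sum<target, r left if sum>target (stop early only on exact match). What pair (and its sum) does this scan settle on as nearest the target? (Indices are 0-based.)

l=0 r=8: -10+35=25 d=2 *, r--
l=0 r=7: -10+30=20 d=3, l++
l=1 r=7: 1+30=31 d=8, r--
l=1 r=6: 1+26=27 d=4, r--
l=1 r=5: 1+10=11 d=12, l++
l=2 r=5: 2+10=12 d=11, l++
l=3 r=5: 3+10=13 d=10, l++
l=4 r=5: 5+10=15 d=8, l++

pair (-10, 35) with sum 25 (|Δ|=2)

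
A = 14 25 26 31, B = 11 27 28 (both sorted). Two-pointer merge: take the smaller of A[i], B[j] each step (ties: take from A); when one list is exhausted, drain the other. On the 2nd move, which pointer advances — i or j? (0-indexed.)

i=0 j=0: A[i]=14>B[j]=11 take 11, j++
i=0 j=1: A[i]=14<=B[j]=27 take 14, i++

i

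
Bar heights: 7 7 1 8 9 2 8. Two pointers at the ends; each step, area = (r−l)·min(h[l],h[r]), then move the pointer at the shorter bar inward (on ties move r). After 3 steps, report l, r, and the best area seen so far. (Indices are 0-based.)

l=3, r=6, best area=42

l=0 r=6: min(7,8)*6=42 best=42 *, l++
l=1 r=6: min(7,8)*5=35 best=42, l++
l=2 r=6: min(1,8)*4=4 best=42, l++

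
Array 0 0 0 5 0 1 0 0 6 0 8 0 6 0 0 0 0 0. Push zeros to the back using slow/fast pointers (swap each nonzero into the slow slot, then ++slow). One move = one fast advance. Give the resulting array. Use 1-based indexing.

slow=1 fast=1: a[fast]=0, fast++
slow=1 fast=2: a[fast]=0, fast++
slow=1 fast=3: a[fast]=0, fast++
slow=1 fast=4: a[fast]=5≠0 swap→a[1]=5, slow++,fast++
slow=2 fast=5: a[fast]=0, fast++
slow=2 fast=6: a[fast]=1≠0 swap→a[2]=1, slow++,fast++
slow=3 fast=7: a[fast]=0, fast++
slow=3 fast=8: a[fast]=0, fast++
slow=3 fast=9: a[fast]=6≠0 swap→a[3]=6, slow++,fast++
slow=4 fast=10: a[fast]=0, fast++
slow=4 fast=11: a[fast]=8≠0 swap→a[4]=8, slow++,fast++
slow=5 fast=12: a[fast]=0, fast++
slow=5 fast=13: a[fast]=6≠0 swap→a[5]=6, slow++,fast++
slow=6 fast=14: a[fast]=0, fast++
slow=6 fast=15: a[fast]=0, fast++
slow=6 fast=16: a[fast]=0, fast++
slow=6 fast=17: a[fast]=0, fast++
slow=6 fast=18: a[fast]=0, fast++

[5, 1, 6, 8, 6, 0, 0, 0, 0, 0, 0, 0, 0, 0, 0, 0, 0, 0]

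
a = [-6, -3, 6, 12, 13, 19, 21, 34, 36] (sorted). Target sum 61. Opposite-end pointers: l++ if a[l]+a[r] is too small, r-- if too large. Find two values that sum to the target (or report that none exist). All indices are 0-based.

l=0 r=8: -6+36=30 <61, l++
l=1 r=8: -3+36=33 <61, l++
l=2 r=8: 6+36=42 <61, l++
l=3 r=8: 12+36=48 <61, l++
l=4 r=8: 13+36=49 <61, l++
l=5 r=8: 19+36=55 <61, l++
l=6 r=8: 21+36=57 <61, l++
l=7 r=8: 34+36=70 >61, r--

no pair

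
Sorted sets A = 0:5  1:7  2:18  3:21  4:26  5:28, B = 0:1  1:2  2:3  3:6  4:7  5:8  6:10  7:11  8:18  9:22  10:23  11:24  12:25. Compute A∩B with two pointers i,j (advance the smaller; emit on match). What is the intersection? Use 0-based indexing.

i=0 j=0: 5>1, j++
i=0 j=1: 5>2, j++
i=0 j=2: 5>3, j++
i=0 j=3: 5<6, i++
i=1 j=3: 7>6, j++
i=1 j=4: 7==7 emit, i++,j++
i=2 j=5: 18>8, j++
i=2 j=6: 18>10, j++
i=2 j=7: 18>11, j++
i=2 j=8: 18==18 emit, i++,j++
i=3 j=9: 21<22, i++
i=4 j=9: 26>22, j++
i=4 j=10: 26>23, j++
i=4 j=11: 26>24, j++
i=4 j=12: 26>25, j++

intersection = [7, 18]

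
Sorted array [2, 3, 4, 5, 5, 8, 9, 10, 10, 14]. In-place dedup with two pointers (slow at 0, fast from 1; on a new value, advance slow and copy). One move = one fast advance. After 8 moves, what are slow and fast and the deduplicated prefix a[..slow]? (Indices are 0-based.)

slow=6, fast=9, prefix=[2, 3, 4, 5, 8, 9, 10]

slow=0 fast=1: a[fast]=3≠a[slow]=2 write a[1]=3, slow++,fast++
slow=1 fast=2: a[fast]=4≠a[slow]=3 write a[2]=4, slow++,fast++
slow=2 fast=3: a[fast]=5≠a[slow]=4 write a[3]=5, slow++,fast++
slow=3 fast=4: a[fast]=5=a[slow] dup, fast++
slow=3 fast=5: a[fast]=8≠a[slow]=5 write a[4]=8, slow++,fast++
slow=4 fast=6: a[fast]=9≠a[slow]=8 write a[5]=9, slow++,fast++
slow=5 fast=7: a[fast]=10≠a[slow]=9 write a[6]=10, slow++,fast++
slow=6 fast=8: a[fast]=10=a[slow] dup, fast++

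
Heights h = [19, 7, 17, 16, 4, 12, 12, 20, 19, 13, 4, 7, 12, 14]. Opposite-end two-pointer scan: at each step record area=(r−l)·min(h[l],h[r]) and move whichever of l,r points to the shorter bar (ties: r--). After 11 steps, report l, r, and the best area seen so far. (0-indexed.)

l=5, r=7, best area=182

[0,13] min(19,14)*13=182 best=182 * → r--
[0,12] min(19,12)*12=144 best=182 → r--
[0,11] min(19,7)*11=77 best=182 → r--
[0,10] min(19,4)*10=40 best=182 → r--
[0,9] min(19,13)*9=117 best=182 → r--
[0,8] min(19,19)*8=152 best=182 → r--
[0,7] min(19,20)*7=133 best=182 → l++
[1,7] min(7,20)*6=42 best=182 → l++
[2,7] min(17,20)*5=85 best=182 → l++
[3,7] min(16,20)*4=64 best=182 → l++
[4,7] min(4,20)*3=12 best=182 → l++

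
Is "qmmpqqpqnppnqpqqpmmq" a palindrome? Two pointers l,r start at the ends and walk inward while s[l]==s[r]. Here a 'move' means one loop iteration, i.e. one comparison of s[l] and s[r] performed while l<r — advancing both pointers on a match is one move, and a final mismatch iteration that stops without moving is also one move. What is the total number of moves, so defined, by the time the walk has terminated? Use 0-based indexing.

[0,19] 'q'=='q' → l++,r--
[1,18] 'm'=='m' → l++,r--
[2,17] 'm'=='m' → l++,r--
[3,16] 'p'=='p' → l++,r--
[4,15] 'q'=='q' → l++,r--
[5,14] 'q'=='q' → l++,r--
[6,13] 'p'=='p' → l++,r--
[7,12] 'q'=='q' → l++,r--
[8,11] 'n'=='n' → l++,r--
[9,10] 'p'=='p' → l++,r--

10 moves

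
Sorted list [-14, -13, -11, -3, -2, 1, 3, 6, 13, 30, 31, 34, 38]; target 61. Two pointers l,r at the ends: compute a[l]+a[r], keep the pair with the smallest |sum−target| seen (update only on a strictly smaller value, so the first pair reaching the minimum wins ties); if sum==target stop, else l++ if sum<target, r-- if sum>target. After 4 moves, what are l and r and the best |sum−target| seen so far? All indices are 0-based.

l=4, r=12, best |Δ|=26

l=0 r=12: -14+38=24 d=37 *, l++
l=1 r=12: -13+38=25 d=36 *, l++
l=2 r=12: -11+38=27 d=34 *, l++
l=3 r=12: -3+38=35 d=26 *, l++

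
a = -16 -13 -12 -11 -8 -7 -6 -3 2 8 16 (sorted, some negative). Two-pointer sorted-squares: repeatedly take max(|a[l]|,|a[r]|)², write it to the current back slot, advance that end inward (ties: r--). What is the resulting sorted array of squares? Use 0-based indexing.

[0,10] |-16|<=|16| out[10]=256 → r--
[0,9] |-16|>|8| out[9]=256 → l++
[1,9] |-13|>|8| out[8]=169 → l++
[2,9] |-12|>|8| out[7]=144 → l++
[3,9] |-11|>|8| out[6]=121 → l++
[4,9] |-8|<=|8| out[5]=64 → r--
[4,8] |-8|>|2| out[4]=64 → l++
[5,8] |-7|>|2| out[3]=49 → l++
[6,8] |-6|>|2| out[2]=36 → l++
[7,8] |-3|>|2| out[1]=9 → l++
[8,8] |2|<=|2| out[0]=4 → r--

[4, 9, 36, 49, 64, 64, 121, 144, 169, 256, 256]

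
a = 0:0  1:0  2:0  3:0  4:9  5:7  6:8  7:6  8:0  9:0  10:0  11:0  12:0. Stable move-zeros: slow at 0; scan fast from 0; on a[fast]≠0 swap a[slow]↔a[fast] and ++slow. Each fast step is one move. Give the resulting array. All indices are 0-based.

slow=0 fast=0: a[fast]=0, fast++
slow=0 fast=1: a[fast]=0, fast++
slow=0 fast=2: a[fast]=0, fast++
slow=0 fast=3: a[fast]=0, fast++
slow=0 fast=4: a[fast]=9≠0 swap→a[0]=9, slow++,fast++
slow=1 fast=5: a[fast]=7≠0 swap→a[1]=7, slow++,fast++
slow=2 fast=6: a[fast]=8≠0 swap→a[2]=8, slow++,fast++
slow=3 fast=7: a[fast]=6≠0 swap→a[3]=6, slow++,fast++
slow=4 fast=8: a[fast]=0, fast++
slow=4 fast=9: a[fast]=0, fast++
slow=4 fast=10: a[fast]=0, fast++
slow=4 fast=11: a[fast]=0, fast++
slow=4 fast=12: a[fast]=0, fast++

[9, 7, 8, 6, 0, 0, 0, 0, 0, 0, 0, 0, 0]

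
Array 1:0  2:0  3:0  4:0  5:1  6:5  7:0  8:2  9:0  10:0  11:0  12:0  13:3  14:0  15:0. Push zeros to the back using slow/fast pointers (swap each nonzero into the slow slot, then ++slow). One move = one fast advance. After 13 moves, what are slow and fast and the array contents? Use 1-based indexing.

slow=5, fast=14, a=[1, 5, 2, 3, 0, 0, 0, 0, 0, 0, 0, 0, 0, 0, 0]

slow=1 fast=1: a[fast]=0, fast++
slow=1 fast=2: a[fast]=0, fast++
slow=1 fast=3: a[fast]=0, fast++
slow=1 fast=4: a[fast]=0, fast++
slow=1 fast=5: a[fast]=1≠0 swap→a[1]=1, slow++,fast++
slow=2 fast=6: a[fast]=5≠0 swap→a[2]=5, slow++,fast++
slow=3 fast=7: a[fast]=0, fast++
slow=3 fast=8: a[fast]=2≠0 swap→a[3]=2, slow++,fast++
slow=4 fast=9: a[fast]=0, fast++
slow=4 fast=10: a[fast]=0, fast++
slow=4 fast=11: a[fast]=0, fast++
slow=4 fast=12: a[fast]=0, fast++
slow=4 fast=13: a[fast]=3≠0 swap→a[4]=3, slow++,fast++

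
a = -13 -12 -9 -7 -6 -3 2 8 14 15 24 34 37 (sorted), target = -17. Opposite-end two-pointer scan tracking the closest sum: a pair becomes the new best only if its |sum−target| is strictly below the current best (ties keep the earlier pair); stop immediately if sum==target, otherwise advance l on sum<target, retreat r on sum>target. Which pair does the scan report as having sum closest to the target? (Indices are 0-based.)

[0,12] -13+37=24 d=41 * → r--
[0,11] -13+34=21 d=38 * → r--
[0,10] -13+24=11 d=28 * → r--
[0,9] -13+15=2 d=19 * → r--
[0,8] -13+14=1 d=18 * → r--
[0,7] -13+8=-5 d=12 * → r--
[0,6] -13+2=-11 d=6 * → r--
[0,5] -13+-3=-16 d=1 * → r--
[0,4] -13+-6=-19 d=2 → l++
[1,4] -12+-6=-18 d=1 → l++
[2,4] -9+-6=-15 d=2 → r--
[2,3] -9+-7=-16 d=1 → r--

pair (-13, -3) with sum -16 (|Δ|=1)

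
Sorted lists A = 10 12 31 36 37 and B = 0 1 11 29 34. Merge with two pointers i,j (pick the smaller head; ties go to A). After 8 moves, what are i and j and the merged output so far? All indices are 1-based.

[i=1,j=1] A[i]=10>B[j]=0 take 0 → j++
[i=1,j=2] A[i]=10>B[j]=1 take 1 → j++
[i=1,j=3] A[i]=10<=B[j]=11 take 10 → i++
[i=2,j=3] A[i]=12>B[j]=11 take 11 → j++
[i=2,j=4] A[i]=12<=B[j]=29 take 12 → i++
[i=3,j=4] A[i]=31>B[j]=29 take 29 → j++
[i=3,j=5] A[i]=31<=B[j]=34 take 31 → i++
[i=4,j=5] A[i]=36>B[j]=34 take 34 → j++

i=4, j=6, merged so far=[0, 1, 10, 11, 12, 29, 31, 34]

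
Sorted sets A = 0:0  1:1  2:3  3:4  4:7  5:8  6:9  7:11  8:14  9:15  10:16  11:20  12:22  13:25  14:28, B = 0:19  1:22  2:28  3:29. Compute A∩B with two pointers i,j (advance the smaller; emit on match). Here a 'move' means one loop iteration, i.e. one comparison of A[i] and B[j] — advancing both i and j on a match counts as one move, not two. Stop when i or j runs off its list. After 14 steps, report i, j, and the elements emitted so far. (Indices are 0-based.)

i=0 j=0: 0<19, i++
i=1 j=0: 1<19, i++
i=2 j=0: 3<19, i++
i=3 j=0: 4<19, i++
i=4 j=0: 7<19, i++
i=5 j=0: 8<19, i++
i=6 j=0: 9<19, i++
i=7 j=0: 11<19, i++
i=8 j=0: 14<19, i++
i=9 j=0: 15<19, i++
i=10 j=0: 16<19, i++
i=11 j=0: 20>19, j++
i=11 j=1: 20<22, i++
i=12 j=1: 22==22 emit, i++,j++

i=13, j=2, emitted=[22]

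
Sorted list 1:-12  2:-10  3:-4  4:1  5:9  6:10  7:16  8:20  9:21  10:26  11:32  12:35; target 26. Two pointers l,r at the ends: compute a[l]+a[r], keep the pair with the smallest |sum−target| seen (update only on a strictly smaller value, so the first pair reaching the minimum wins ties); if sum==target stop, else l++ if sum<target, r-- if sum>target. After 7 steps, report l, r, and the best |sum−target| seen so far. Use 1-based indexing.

l=5, r=9, best |Δ|=1

[1,12] -12+35=23 d=3 * → l++
[2,12] -10+35=25 d=1 * → l++
[3,12] -4+35=31 d=5 → r--
[3,11] -4+32=28 d=2 → r--
[3,10] -4+26=22 d=4 → l++
[4,10] 1+26=27 d=1 → r--
[4,9] 1+21=22 d=4 → l++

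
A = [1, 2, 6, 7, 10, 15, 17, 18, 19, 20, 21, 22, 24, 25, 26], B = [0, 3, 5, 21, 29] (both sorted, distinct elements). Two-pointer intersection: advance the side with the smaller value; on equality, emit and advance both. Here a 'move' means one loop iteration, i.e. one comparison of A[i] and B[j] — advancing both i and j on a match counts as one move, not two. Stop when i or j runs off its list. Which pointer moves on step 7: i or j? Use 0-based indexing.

i

i=0 j=0: 1>0, j++
i=0 j=1: 1<3, i++
i=1 j=1: 2<3, i++
i=2 j=1: 6>3, j++
i=2 j=2: 6>5, j++
i=2 j=3: 6<21, i++
i=3 j=3: 7<21, i++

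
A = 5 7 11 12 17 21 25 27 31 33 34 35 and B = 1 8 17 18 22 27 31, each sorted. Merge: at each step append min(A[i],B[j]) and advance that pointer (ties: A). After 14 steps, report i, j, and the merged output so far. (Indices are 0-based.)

i=8, j=6, merged so far=[1, 5, 7, 8, 11, 12, 17, 17, 18, 21, 22, 25, 27, 27]

[i=0,j=0] A[i]=5>B[j]=1 take 1 → j++
[i=0,j=1] A[i]=5<=B[j]=8 take 5 → i++
[i=1,j=1] A[i]=7<=B[j]=8 take 7 → i++
[i=2,j=1] A[i]=11>B[j]=8 take 8 → j++
[i=2,j=2] A[i]=11<=B[j]=17 take 11 → i++
[i=3,j=2] A[i]=12<=B[j]=17 take 12 → i++
[i=4,j=2] A[i]=17<=B[j]=17 take 17 → i++
[i=5,j=2] A[i]=21>B[j]=17 take 17 → j++
[i=5,j=3] A[i]=21>B[j]=18 take 18 → j++
[i=5,j=4] A[i]=21<=B[j]=22 take 21 → i++
[i=6,j=4] A[i]=25>B[j]=22 take 22 → j++
[i=6,j=5] A[i]=25<=B[j]=27 take 25 → i++
[i=7,j=5] A[i]=27<=B[j]=27 take 27 → i++
[i=8,j=5] A[i]=31>B[j]=27 take 27 → j++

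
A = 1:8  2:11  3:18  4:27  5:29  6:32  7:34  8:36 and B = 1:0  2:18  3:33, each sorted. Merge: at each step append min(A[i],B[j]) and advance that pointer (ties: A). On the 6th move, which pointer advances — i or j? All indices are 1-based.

i=1 j=1: A[i]=8>B[j]=0 take 0, j++
i=1 j=2: A[i]=8<=B[j]=18 take 8, i++
i=2 j=2: A[i]=11<=B[j]=18 take 11, i++
i=3 j=2: A[i]=18<=B[j]=18 take 18, i++
i=4 j=2: A[i]=27>B[j]=18 take 18, j++
i=4 j=3: A[i]=27<=B[j]=33 take 27, i++

i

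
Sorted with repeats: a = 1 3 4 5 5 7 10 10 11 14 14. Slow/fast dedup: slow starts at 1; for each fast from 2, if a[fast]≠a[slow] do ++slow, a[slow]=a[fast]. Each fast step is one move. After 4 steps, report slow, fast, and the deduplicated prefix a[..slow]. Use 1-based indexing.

(s=1,f=2) a[fast]=3≠a[slow]=1 write a[2]=3 → slow++,fast++
(s=2,f=3) a[fast]=4≠a[slow]=3 write a[3]=4 → slow++,fast++
(s=3,f=4) a[fast]=5≠a[slow]=4 write a[4]=5 → slow++,fast++
(s=4,f=5) a[fast]=5=a[slow] dup → fast++

slow=4, fast=6, prefix=[1, 3, 4, 5]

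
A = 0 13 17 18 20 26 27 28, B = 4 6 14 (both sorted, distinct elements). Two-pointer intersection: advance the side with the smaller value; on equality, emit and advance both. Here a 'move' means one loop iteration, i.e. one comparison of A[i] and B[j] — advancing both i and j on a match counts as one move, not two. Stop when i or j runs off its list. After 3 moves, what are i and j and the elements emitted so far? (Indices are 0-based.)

i=0 j=0: 0<4, i++
i=1 j=0: 13>4, j++
i=1 j=1: 13>6, j++

i=1, j=2, emitted=[]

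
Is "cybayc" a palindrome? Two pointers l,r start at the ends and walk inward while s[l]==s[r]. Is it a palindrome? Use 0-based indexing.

[0,5] 'c'=='c' → l++,r--
[1,4] 'y'=='y' → l++,r--
[2,3] 'b'!='a' → stop

not a palindrome (mismatch at 2,3)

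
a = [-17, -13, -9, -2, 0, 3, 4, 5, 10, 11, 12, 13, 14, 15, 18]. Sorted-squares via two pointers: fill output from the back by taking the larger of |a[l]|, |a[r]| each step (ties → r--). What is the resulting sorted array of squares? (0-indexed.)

l=0 r=14: |-17|<=|18| out[14]=324, r--
l=0 r=13: |-17|>|15| out[13]=289, l++
l=1 r=13: |-13|<=|15| out[12]=225, r--
l=1 r=12: |-13|<=|14| out[11]=196, r--
l=1 r=11: |-13|<=|13| out[10]=169, r--
l=1 r=10: |-13|>|12| out[9]=169, l++
l=2 r=10: |-9|<=|12| out[8]=144, r--
l=2 r=9: |-9|<=|11| out[7]=121, r--
l=2 r=8: |-9|<=|10| out[6]=100, r--
l=2 r=7: |-9|>|5| out[5]=81, l++
l=3 r=7: |-2|<=|5| out[4]=25, r--
l=3 r=6: |-2|<=|4| out[3]=16, r--
l=3 r=5: |-2|<=|3| out[2]=9, r--
l=3 r=4: |-2|>|0| out[1]=4, l++
l=4 r=4: |0|<=|0| out[0]=0, r--

[0, 4, 9, 16, 25, 81, 100, 121, 144, 169, 169, 196, 225, 289, 324]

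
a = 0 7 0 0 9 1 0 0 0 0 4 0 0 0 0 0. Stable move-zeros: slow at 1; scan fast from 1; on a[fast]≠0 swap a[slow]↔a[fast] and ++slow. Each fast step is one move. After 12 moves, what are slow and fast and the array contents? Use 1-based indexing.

slow=1 fast=1: a[fast]=0, fast++
slow=1 fast=2: a[fast]=7≠0 swap→a[1]=7, slow++,fast++
slow=2 fast=3: a[fast]=0, fast++
slow=2 fast=4: a[fast]=0, fast++
slow=2 fast=5: a[fast]=9≠0 swap→a[2]=9, slow++,fast++
slow=3 fast=6: a[fast]=1≠0 swap→a[3]=1, slow++,fast++
slow=4 fast=7: a[fast]=0, fast++
slow=4 fast=8: a[fast]=0, fast++
slow=4 fast=9: a[fast]=0, fast++
slow=4 fast=10: a[fast]=0, fast++
slow=4 fast=11: a[fast]=4≠0 swap→a[4]=4, slow++,fast++
slow=5 fast=12: a[fast]=0, fast++

slow=5, fast=13, a=[7, 9, 1, 4, 0, 0, 0, 0, 0, 0, 0, 0, 0, 0, 0, 0]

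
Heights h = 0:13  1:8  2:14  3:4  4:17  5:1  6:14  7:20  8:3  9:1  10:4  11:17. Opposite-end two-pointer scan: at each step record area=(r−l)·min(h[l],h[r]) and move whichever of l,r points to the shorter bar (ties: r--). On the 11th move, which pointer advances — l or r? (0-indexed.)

l=0 r=11: min(13,17)*11=143 best=143 *, l++
l=1 r=11: min(8,17)*10=80 best=143, l++
l=2 r=11: min(14,17)*9=126 best=143, l++
l=3 r=11: min(4,17)*8=32 best=143, l++
l=4 r=11: min(17,17)*7=119 best=143, r--
l=4 r=10: min(17,4)*6=24 best=143, r--
l=4 r=9: min(17,1)*5=5 best=143, r--
l=4 r=8: min(17,3)*4=12 best=143, r--
l=4 r=7: min(17,20)*3=51 best=143, l++
l=5 r=7: min(1,20)*2=2 best=143, l++
l=6 r=7: min(14,20)*1=14 best=143, l++

l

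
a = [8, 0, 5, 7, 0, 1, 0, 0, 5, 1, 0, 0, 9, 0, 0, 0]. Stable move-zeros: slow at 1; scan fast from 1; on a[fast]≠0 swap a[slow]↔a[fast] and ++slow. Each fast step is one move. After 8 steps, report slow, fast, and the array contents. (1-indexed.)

slow=5, fast=9, a=[8, 5, 7, 1, 0, 0, 0, 0, 5, 1, 0, 0, 9, 0, 0, 0]

(s=1,f=1) a[fast]=8≠0 swap→a[1]=8 → slow++,fast++
(s=2,f=2) a[fast]=0 → fast++
(s=2,f=3) a[fast]=5≠0 swap→a[2]=5 → slow++,fast++
(s=3,f=4) a[fast]=7≠0 swap→a[3]=7 → slow++,fast++
(s=4,f=5) a[fast]=0 → fast++
(s=4,f=6) a[fast]=1≠0 swap→a[4]=1 → slow++,fast++
(s=5,f=7) a[fast]=0 → fast++
(s=5,f=8) a[fast]=0 → fast++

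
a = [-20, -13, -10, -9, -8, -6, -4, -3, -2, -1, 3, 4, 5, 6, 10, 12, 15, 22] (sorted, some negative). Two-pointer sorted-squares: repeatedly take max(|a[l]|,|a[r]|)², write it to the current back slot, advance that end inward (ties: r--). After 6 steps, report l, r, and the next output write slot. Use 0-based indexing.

[0,17] |-20|<=|22| out[17]=484 → r--
[0,16] |-20|>|15| out[16]=400 → l++
[1,16] |-13|<=|15| out[15]=225 → r--
[1,15] |-13|>|12| out[14]=169 → l++
[2,15] |-10|<=|12| out[13]=144 → r--
[2,14] |-10|<=|10| out[12]=100 → r--

l=2, r=13, next write slot=11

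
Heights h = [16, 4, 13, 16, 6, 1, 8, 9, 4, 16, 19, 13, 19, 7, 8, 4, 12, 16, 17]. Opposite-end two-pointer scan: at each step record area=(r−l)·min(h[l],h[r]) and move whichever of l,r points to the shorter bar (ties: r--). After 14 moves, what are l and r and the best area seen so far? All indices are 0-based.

l=10, r=14, best area=288

[0,18] min(16,17)*18=288 best=288 * → l++
[1,18] min(4,17)*17=68 best=288 → l++
[2,18] min(13,17)*16=208 best=288 → l++
[3,18] min(16,17)*15=240 best=288 → l++
[4,18] min(6,17)*14=84 best=288 → l++
[5,18] min(1,17)*13=13 best=288 → l++
[6,18] min(8,17)*12=96 best=288 → l++
[7,18] min(9,17)*11=99 best=288 → l++
[8,18] min(4,17)*10=40 best=288 → l++
[9,18] min(16,17)*9=144 best=288 → l++
[10,18] min(19,17)*8=136 best=288 → r--
[10,17] min(19,16)*7=112 best=288 → r--
[10,16] min(19,12)*6=72 best=288 → r--
[10,15] min(19,4)*5=20 best=288 → r--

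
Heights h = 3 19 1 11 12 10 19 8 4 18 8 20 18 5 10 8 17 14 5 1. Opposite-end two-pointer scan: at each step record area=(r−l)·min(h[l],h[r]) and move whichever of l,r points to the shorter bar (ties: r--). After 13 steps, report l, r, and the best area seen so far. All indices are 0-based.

l=0 r=19: min(3,1)*19=19 best=19 *, r--
l=0 r=18: min(3,5)*18=54 best=54 *, l++
l=1 r=18: min(19,5)*17=85 best=85 *, r--
l=1 r=17: min(19,14)*16=224 best=224 *, r--
l=1 r=16: min(19,17)*15=255 best=255 *, r--
l=1 r=15: min(19,8)*14=112 best=255, r--
l=1 r=14: min(19,10)*13=130 best=255, r--
l=1 r=13: min(19,5)*12=60 best=255, r--
l=1 r=12: min(19,18)*11=198 best=255, r--
l=1 r=11: min(19,20)*10=190 best=255, l++
l=2 r=11: min(1,20)*9=9 best=255, l++
l=3 r=11: min(11,20)*8=88 best=255, l++
l=4 r=11: min(12,20)*7=84 best=255, l++

l=5, r=11, best area=255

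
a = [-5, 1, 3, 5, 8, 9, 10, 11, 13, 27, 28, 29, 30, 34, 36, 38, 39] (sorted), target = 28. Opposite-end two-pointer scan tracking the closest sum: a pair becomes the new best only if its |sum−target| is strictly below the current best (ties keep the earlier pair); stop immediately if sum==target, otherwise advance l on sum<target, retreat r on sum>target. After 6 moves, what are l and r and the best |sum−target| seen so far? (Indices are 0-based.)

l=0 r=16: -5+39=34 d=6 *, r--
l=0 r=15: -5+38=33 d=5 *, r--
l=0 r=14: -5+36=31 d=3 *, r--
l=0 r=13: -5+34=29 d=1 *, r--
l=0 r=12: -5+30=25 d=3, l++
l=1 r=12: 1+30=31 d=3, r--

l=1, r=11, best |Δ|=1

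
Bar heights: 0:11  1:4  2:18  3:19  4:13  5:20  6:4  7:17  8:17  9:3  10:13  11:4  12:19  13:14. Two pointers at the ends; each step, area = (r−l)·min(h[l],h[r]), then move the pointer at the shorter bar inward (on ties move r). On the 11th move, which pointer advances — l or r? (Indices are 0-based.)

l=0 r=13: min(11,14)*13=143 best=143 *, l++
l=1 r=13: min(4,14)*12=48 best=143, l++
l=2 r=13: min(18,14)*11=154 best=154 *, r--
l=2 r=12: min(18,19)*10=180 best=180 *, l++
l=3 r=12: min(19,19)*9=171 best=180, r--
l=3 r=11: min(19,4)*8=32 best=180, r--
l=3 r=10: min(19,13)*7=91 best=180, r--
l=3 r=9: min(19,3)*6=18 best=180, r--
l=3 r=8: min(19,17)*5=85 best=180, r--
l=3 r=7: min(19,17)*4=68 best=180, r--
l=3 r=6: min(19,4)*3=12 best=180, r--

r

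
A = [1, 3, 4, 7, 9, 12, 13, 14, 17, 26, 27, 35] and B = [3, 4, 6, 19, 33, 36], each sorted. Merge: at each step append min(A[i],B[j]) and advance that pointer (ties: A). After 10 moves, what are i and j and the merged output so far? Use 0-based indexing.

i=7, j=3, merged so far=[1, 3, 3, 4, 4, 6, 7, 9, 12, 13]

i=0 j=0: A[i]=1<=B[j]=3 take 1, i++
i=1 j=0: A[i]=3<=B[j]=3 take 3, i++
i=2 j=0: A[i]=4>B[j]=3 take 3, j++
i=2 j=1: A[i]=4<=B[j]=4 take 4, i++
i=3 j=1: A[i]=7>B[j]=4 take 4, j++
i=3 j=2: A[i]=7>B[j]=6 take 6, j++
i=3 j=3: A[i]=7<=B[j]=19 take 7, i++
i=4 j=3: A[i]=9<=B[j]=19 take 9, i++
i=5 j=3: A[i]=12<=B[j]=19 take 12, i++
i=6 j=3: A[i]=13<=B[j]=19 take 13, i++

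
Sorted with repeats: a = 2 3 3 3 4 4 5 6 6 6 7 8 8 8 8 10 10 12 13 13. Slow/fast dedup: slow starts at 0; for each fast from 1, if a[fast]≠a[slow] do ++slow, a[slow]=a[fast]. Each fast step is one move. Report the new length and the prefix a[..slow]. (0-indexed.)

(s=0,f=1) a[fast]=3≠a[slow]=2 write a[1]=3 → slow++,fast++
(s=1,f=2) a[fast]=3=a[slow] dup → fast++
(s=1,f=3) a[fast]=3=a[slow] dup → fast++
(s=1,f=4) a[fast]=4≠a[slow]=3 write a[2]=4 → slow++,fast++
(s=2,f=5) a[fast]=4=a[slow] dup → fast++
(s=2,f=6) a[fast]=5≠a[slow]=4 write a[3]=5 → slow++,fast++
(s=3,f=7) a[fast]=6≠a[slow]=5 write a[4]=6 → slow++,fast++
(s=4,f=8) a[fast]=6=a[slow] dup → fast++
(s=4,f=9) a[fast]=6=a[slow] dup → fast++
(s=4,f=10) a[fast]=7≠a[slow]=6 write a[5]=7 → slow++,fast++
(s=5,f=11) a[fast]=8≠a[slow]=7 write a[6]=8 → slow++,fast++
(s=6,f=12) a[fast]=8=a[slow] dup → fast++
(s=6,f=13) a[fast]=8=a[slow] dup → fast++
(s=6,f=14) a[fast]=8=a[slow] dup → fast++
(s=6,f=15) a[fast]=10≠a[slow]=8 write a[7]=10 → slow++,fast++
(s=7,f=16) a[fast]=10=a[slow] dup → fast++
(s=7,f=17) a[fast]=12≠a[slow]=10 write a[8]=12 → slow++,fast++
(s=8,f=18) a[fast]=13≠a[slow]=12 write a[9]=13 → slow++,fast++
(s=9,f=19) a[fast]=13=a[slow] dup → fast++

length 10; prefix = [2, 3, 4, 5, 6, 7, 8, 10, 12, 13]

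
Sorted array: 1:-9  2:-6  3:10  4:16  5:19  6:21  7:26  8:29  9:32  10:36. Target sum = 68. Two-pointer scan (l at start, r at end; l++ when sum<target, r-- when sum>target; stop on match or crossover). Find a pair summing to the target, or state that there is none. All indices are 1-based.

l=1 r=10: -9+36=27 <68, l++
l=2 r=10: -6+36=30 <68, l++
l=3 r=10: 10+36=46 <68, l++
l=4 r=10: 16+36=52 <68, l++
l=5 r=10: 19+36=55 <68, l++
l=6 r=10: 21+36=57 <68, l++
l=7 r=10: 26+36=62 <68, l++
l=8 r=10: 29+36=65 <68, l++
l=9 r=10: 32+36=68, found

(32, 36)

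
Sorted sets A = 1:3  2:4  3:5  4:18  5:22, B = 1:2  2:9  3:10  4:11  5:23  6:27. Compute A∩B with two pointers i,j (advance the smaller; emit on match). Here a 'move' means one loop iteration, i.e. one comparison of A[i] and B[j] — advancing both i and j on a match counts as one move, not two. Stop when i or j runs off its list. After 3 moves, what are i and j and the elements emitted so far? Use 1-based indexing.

i=3, j=2, emitted=[]

[i=1,j=1] 3>2 → j++
[i=1,j=2] 3<9 → i++
[i=2,j=2] 4<9 → i++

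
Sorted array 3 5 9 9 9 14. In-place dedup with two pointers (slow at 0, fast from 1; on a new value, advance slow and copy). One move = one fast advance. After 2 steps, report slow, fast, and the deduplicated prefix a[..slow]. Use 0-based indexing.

(s=0,f=1) a[fast]=5≠a[slow]=3 write a[1]=5 → slow++,fast++
(s=1,f=2) a[fast]=9≠a[slow]=5 write a[2]=9 → slow++,fast++

slow=2, fast=3, prefix=[3, 5, 9]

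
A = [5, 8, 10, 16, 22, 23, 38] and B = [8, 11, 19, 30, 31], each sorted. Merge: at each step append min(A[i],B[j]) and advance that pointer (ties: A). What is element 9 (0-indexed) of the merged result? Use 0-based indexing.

merged[9] = 30

i=0 j=0: A[i]=5<=B[j]=8 take 5, i++
i=1 j=0: A[i]=8<=B[j]=8 take 8, i++
i=2 j=0: A[i]=10>B[j]=8 take 8, j++
i=2 j=1: A[i]=10<=B[j]=11 take 10, i++
i=3 j=1: A[i]=16>B[j]=11 take 11, j++
i=3 j=2: A[i]=16<=B[j]=19 take 16, i++
i=4 j=2: A[i]=22>B[j]=19 take 19, j++
i=4 j=3: A[i]=22<=B[j]=30 take 22, i++
i=5 j=3: A[i]=23<=B[j]=30 take 23, i++
i=6 j=3: A[i]=38>B[j]=30 take 30, j++
i=6 j=4: A[i]=38>B[j]=31 take 31, j++
i=6 j=5: B done, take A[i]=38, i++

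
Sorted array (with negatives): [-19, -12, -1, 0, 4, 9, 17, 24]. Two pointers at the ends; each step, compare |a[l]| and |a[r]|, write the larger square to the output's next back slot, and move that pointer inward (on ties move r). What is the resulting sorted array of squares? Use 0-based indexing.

l=0 r=7: |-19|<=|24| out[7]=576, r--
l=0 r=6: |-19|>|17| out[6]=361, l++
l=1 r=6: |-12|<=|17| out[5]=289, r--
l=1 r=5: |-12|>|9| out[4]=144, l++
l=2 r=5: |-1|<=|9| out[3]=81, r--
l=2 r=4: |-1|<=|4| out[2]=16, r--
l=2 r=3: |-1|>|0| out[1]=1, l++
l=3 r=3: |0|<=|0| out[0]=0, r--

[0, 1, 16, 81, 144, 289, 361, 576]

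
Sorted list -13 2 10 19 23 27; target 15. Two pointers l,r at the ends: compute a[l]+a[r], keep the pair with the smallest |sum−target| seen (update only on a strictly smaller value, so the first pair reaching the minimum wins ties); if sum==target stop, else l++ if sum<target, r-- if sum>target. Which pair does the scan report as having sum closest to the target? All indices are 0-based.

pair (-13, 27) with sum 14 (|Δ|=1)

l=0 r=5: -13+27=14 d=1 *, l++
l=1 r=5: 2+27=29 d=14, r--
l=1 r=4: 2+23=25 d=10, r--
l=1 r=3: 2+19=21 d=6, r--
l=1 r=2: 2+10=12 d=3, l++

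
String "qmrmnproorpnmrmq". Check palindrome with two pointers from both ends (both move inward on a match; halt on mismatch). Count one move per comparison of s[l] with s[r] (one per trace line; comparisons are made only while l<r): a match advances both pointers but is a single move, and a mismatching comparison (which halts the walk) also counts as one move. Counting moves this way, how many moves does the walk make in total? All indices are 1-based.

l=1 r=16: 'q'=='q', l++,r--
l=2 r=15: 'm'=='m', l++,r--
l=3 r=14: 'r'=='r', l++,r--
l=4 r=13: 'm'=='m', l++,r--
l=5 r=12: 'n'=='n', l++,r--
l=6 r=11: 'p'=='p', l++,r--
l=7 r=10: 'r'=='r', l++,r--
l=8 r=9: 'o'=='o', l++,r--

8 moves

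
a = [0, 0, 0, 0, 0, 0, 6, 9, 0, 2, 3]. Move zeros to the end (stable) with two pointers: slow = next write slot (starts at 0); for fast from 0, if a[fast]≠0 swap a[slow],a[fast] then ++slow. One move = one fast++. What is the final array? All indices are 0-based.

(s=0,f=0) a[fast]=0 → fast++
(s=0,f=1) a[fast]=0 → fast++
(s=0,f=2) a[fast]=0 → fast++
(s=0,f=3) a[fast]=0 → fast++
(s=0,f=4) a[fast]=0 → fast++
(s=0,f=5) a[fast]=0 → fast++
(s=0,f=6) a[fast]=6≠0 swap→a[0]=6 → slow++,fast++
(s=1,f=7) a[fast]=9≠0 swap→a[1]=9 → slow++,fast++
(s=2,f=8) a[fast]=0 → fast++
(s=2,f=9) a[fast]=2≠0 swap→a[2]=2 → slow++,fast++
(s=3,f=10) a[fast]=3≠0 swap→a[3]=3 → slow++,fast++

[6, 9, 2, 3, 0, 0, 0, 0, 0, 0, 0]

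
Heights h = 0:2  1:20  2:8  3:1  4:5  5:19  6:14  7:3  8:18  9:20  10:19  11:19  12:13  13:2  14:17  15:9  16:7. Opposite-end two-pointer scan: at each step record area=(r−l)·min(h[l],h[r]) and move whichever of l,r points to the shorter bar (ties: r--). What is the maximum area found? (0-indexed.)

l=0 r=16: min(2,7)*16=32 best=32 *, l++
l=1 r=16: min(20,7)*15=105 best=105 *, r--
l=1 r=15: min(20,9)*14=126 best=126 *, r--
l=1 r=14: min(20,17)*13=221 best=221 *, r--
l=1 r=13: min(20,2)*12=24 best=221, r--
l=1 r=12: min(20,13)*11=143 best=221, r--
l=1 r=11: min(20,19)*10=190 best=221, r--
l=1 r=10: min(20,19)*9=171 best=221, r--
l=1 r=9: min(20,20)*8=160 best=221, r--
l=1 r=8: min(20,18)*7=126 best=221, r--
l=1 r=7: min(20,3)*6=18 best=221, r--
l=1 r=6: min(20,14)*5=70 best=221, r--
l=1 r=5: min(20,19)*4=76 best=221, r--
l=1 r=4: min(20,5)*3=15 best=221, r--
l=1 r=3: min(20,1)*2=2 best=221, r--
l=1 r=2: min(20,8)*1=8 best=221, r--

max area = 221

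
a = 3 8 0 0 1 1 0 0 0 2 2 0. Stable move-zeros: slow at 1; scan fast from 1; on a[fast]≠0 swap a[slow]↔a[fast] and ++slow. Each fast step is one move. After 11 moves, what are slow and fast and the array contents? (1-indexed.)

slow=7, fast=12, a=[3, 8, 1, 1, 2, 2, 0, 0, 0, 0, 0, 0]

slow=1 fast=1: a[fast]=3≠0 swap→a[1]=3, slow++,fast++
slow=2 fast=2: a[fast]=8≠0 swap→a[2]=8, slow++,fast++
slow=3 fast=3: a[fast]=0, fast++
slow=3 fast=4: a[fast]=0, fast++
slow=3 fast=5: a[fast]=1≠0 swap→a[3]=1, slow++,fast++
slow=4 fast=6: a[fast]=1≠0 swap→a[4]=1, slow++,fast++
slow=5 fast=7: a[fast]=0, fast++
slow=5 fast=8: a[fast]=0, fast++
slow=5 fast=9: a[fast]=0, fast++
slow=5 fast=10: a[fast]=2≠0 swap→a[5]=2, slow++,fast++
slow=6 fast=11: a[fast]=2≠0 swap→a[6]=2, slow++,fast++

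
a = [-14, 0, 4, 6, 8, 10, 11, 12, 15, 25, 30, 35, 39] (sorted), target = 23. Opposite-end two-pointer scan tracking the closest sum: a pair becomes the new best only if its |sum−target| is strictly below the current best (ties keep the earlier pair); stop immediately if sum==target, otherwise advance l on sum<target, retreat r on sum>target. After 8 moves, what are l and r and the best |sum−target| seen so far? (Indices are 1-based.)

l=5, r=9, best |Δ|=2

[1,13] -14+39=25 d=2 * → r--
[1,12] -14+35=21 d=2 → l++
[2,12] 0+35=35 d=12 → r--
[2,11] 0+30=30 d=7 → r--
[2,10] 0+25=25 d=2 → r--
[2,9] 0+15=15 d=8 → l++
[3,9] 4+15=19 d=4 → l++
[4,9] 6+15=21 d=2 → l++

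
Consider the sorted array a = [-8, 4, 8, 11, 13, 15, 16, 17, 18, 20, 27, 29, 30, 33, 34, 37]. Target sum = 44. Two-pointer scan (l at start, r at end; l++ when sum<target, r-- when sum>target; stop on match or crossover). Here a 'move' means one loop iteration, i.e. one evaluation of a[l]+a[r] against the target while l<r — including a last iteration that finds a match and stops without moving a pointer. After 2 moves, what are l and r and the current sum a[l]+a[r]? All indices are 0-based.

l=2, r=15, sum=45

l=0 r=15: -8+37=29 <44, l++
l=1 r=15: 4+37=41 <44, l++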